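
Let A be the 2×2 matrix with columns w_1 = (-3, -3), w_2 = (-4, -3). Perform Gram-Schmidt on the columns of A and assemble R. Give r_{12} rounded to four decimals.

r_{12} = 4.9497

q_1 = w_1/‖w_1‖ = (-3, -3)/4.2426 = (-0.7071, -0.7071).
r_{12} = q_1·w_2 = 4.9497.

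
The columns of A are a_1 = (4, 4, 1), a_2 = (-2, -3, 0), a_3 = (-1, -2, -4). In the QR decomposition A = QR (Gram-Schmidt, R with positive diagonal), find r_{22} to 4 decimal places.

a_1 = (4, 4, 1); ‖a_1‖ = 5.7446, so e_1 = (0.6963, 0.6963, 0.1741).
e_1·a_2 = 0.6963·(-2) + 0.6963·(-3) + 0.1741·0 = -3.4816.
u_2 = a_2 + 3.4816·e_1 = (0.4242, -0.5758, 0.6061).
r_{22} = ‖u_2‖ = 0.9374.

r_{22} = 0.9374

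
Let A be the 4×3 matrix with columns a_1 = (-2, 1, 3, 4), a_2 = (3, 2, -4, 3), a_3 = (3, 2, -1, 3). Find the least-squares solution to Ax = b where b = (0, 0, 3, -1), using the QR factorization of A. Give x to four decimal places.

x = (-0.1608, -1.1348, 1.0570)

a_1 = (-2, 1, 3, 4); ‖a_1‖ = 5.4772, so e_1 = (-0.3651, 0.1826, 0.5477, 0.7303).
e_1·a_2 = (-0.3651)·3 + 0.1826·2 + 0.5477·(-4) + 0.7303·3 = -0.7303.
u_2 = a_2 + 0.7303·e_1 = (2.7333, 2.1333, -3.6000, 3.5333).
‖u_2‖ = 6.1210, so e_2 = (0.4465, 0.3485, -0.5881, 0.5772).
e_1·a_3 = (-0.3651)·3 + 0.1826·2 + 0.5477·(-1) + 0.7303·3 = 0.9129; e_2·a_3 = 0.4465·3 + 0.3485·2 + (-0.5881)·(-1) + 0.5772·3 = 4.3566.
u_3 = a_3 − 0.9129·e_1 − 4.3566·e_2 = (1.3879, 0.3149, 1.0623, -0.1815).
‖u_3‖ = 1.7852, so e_3 = (0.7775, 0.1764, 0.5951, -0.1017).
Qᵀb = (0.9129, -2.3417, 1.8868).
Back-substitute: x_3 = 1.8868/1.7852 = 1.0570.
x_2 = (-2.3417 − 4.3566·1.0570)/6.1210 = -1.1348.
x_1 = (0.9129 + 0.7303·(-1.1348) − 0.9129·1.0570)/5.4772 = -0.1608.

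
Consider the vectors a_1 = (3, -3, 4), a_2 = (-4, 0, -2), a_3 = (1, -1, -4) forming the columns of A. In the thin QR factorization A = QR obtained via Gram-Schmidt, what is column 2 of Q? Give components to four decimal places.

a_1 = (3, -3, 4); ‖a_1‖ = 5.8310, so e_1 = (0.5145, -0.5145, 0.6860).
e_1·a_2 = 0.5145·(-4) + (-0.5145)·0 + 0.6860·(-2) = -3.4300.
u_2 = a_2 + 3.4300·e_1 = (-2.2353, -1.7647, 0.3529).
‖u_2‖ = 2.8697, so e_2 = (-0.7789, -0.6149, 0.1230).

e_2 = (-0.7789, -0.6149, 0.1230)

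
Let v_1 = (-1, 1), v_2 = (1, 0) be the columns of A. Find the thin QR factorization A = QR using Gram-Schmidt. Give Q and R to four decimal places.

Q = [[-0.7071, 0.7071], [0.7071, 0.7071]], R = [[1.4142, -0.7071], [0.0000, 0.7071]]

e_1 = v_1/‖v_1‖ = (-1, 1)/1.4142 = (-0.7071, 0.7071).
r_{12} = e_1·v_2 = -0.7071.
u_2 = v_2 + 0.7071·e_1 = (0.5000, 0.5000).
‖u_2‖ = 0.7071, so e_2 = (0.7071, 0.7071).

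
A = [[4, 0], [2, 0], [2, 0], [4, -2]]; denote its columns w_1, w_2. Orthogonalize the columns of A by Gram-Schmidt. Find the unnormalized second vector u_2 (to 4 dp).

w_1 = (4, 2, 2, 4); ‖w_1‖ = 6.3246, so e_1 = (0.6325, 0.3162, 0.3162, 0.6325).
e_1·w_2 = 0.6325·0 + 0.3162·0 + 0.3162·0 + 0.6325·(-2) = -1.2649.
u_2 = w_2 + 1.2649·e_1 = (0.8000, 0.4000, 0.4000, -1.2000).

u_2 = (0.8000, 0.4000, 0.4000, -1.2000)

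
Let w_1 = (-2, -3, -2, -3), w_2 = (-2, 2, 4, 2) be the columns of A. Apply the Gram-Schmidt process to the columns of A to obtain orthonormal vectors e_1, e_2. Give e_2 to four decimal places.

w_1 = (-2, -3, -2, -3); ‖w_1‖ = 5.0990, so e_1 = (-0.3922, -0.5883, -0.3922, -0.5883).
e_1·w_2 = (-0.3922)·(-2) + (-0.5883)·2 + (-0.3922)·4 + (-0.5883)·2 = -3.1379.
u_2 = w_2 + 3.1379·e_1 = (-3.2308, 0.1538, 2.7692, 0.1538).
‖u_2‖ = 4.2607, so e_2 = (-0.7583, 0.0361, 0.6499, 0.0361).

e_2 = (-0.7583, 0.0361, 0.6499, 0.0361)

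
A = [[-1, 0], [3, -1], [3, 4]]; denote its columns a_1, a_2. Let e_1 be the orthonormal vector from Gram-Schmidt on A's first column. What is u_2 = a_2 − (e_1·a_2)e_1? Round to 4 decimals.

u_2 = (0.4737, -2.4211, 2.5789)

a_1 = (-1, 3, 3); ‖a_1‖ = 4.3589, so e_1 = (-0.2294, 0.6882, 0.6882).
e_1·a_2 = (-0.2294)·0 + 0.6882·(-1) + 0.6882·4 = 2.0647.
u_2 = a_2 − 2.0647·e_1 = (0.4737, -2.4211, 2.5789).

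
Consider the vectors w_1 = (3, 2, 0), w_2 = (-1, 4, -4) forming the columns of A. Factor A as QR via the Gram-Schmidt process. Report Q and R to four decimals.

w_1 = (3, 2, 0); ‖w_1‖ = 3.6056, so e_1 = (0.8321, 0.5547, 0.0000).
e_1·w_2 = 0.8321·(-1) + 0.5547·4 + 0.0000·(-4) = 1.3868.
u_2 = w_2 − 1.3868·e_1 = (-2.1538, 3.2308, -4.0000).
‖u_2‖ = 5.5747, so e_2 = (-0.3864, 0.5795, -0.7175).

Q = [[0.8321, -0.3864], [0.5547, 0.5795], [0.0000, -0.7175]], R = [[3.6056, 1.3868], [0.0000, 5.5747]]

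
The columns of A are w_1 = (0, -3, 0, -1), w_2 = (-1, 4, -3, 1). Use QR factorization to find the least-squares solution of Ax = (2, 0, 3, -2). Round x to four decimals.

w_1 = (0, -3, 0, -1); ‖w_1‖ = 3.1623, so q_1 = (0.0000, -0.9487, 0.0000, -0.3162).
q_1·w_2 = 0.0000·(-1) + (-0.9487)·4 + 0.0000·(-3) + (-0.3162)·1 = -4.1110.
u_2 = w_2 + 4.1110·q_1 = (-1.0000, 0.1000, -3.0000, -0.3000).
‖u_2‖ = 3.1780, so q_2 = (-0.3147, 0.0315, -0.9440, -0.0944).
Qᵀb = (0.6325, -3.2724).
Back-substitute: x_2 = -3.2724/3.1780 = -1.0297.
x_1 = (0.6325 + 4.1110·(-1.0297))/3.1623 = -1.1386.

x = (-1.1386, -1.0297)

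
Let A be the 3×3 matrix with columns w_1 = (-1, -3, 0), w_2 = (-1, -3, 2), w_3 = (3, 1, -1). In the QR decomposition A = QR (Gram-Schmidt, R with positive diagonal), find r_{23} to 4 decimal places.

r_{23} = -1.0000

w_1 = (-1, -3, 0); ‖w_1‖ = 3.1623, so q_1 = (-0.3162, -0.9487, 0.0000).
q_1·w_2 = (-0.3162)·(-1) + (-0.9487)·(-3) + 0.0000·2 = 3.1623.
u_2 = w_2 − 3.1623·q_1 = (0.0000, 0.0000, 2.0000).
‖u_2‖ = 2.0000, so q_2 = (0.0000, 0.0000, 1.0000).
r_{23} = q_2·w_3 = -1.0000.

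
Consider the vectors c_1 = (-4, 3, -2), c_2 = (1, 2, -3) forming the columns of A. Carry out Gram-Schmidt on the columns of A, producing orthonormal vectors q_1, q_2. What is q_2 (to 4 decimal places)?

q_2 = (0.6125, 0.3414, -0.7129)

q_1 = c_1/‖c_1‖ = (-4, 3, -2)/5.3852 = (-0.7428, 0.5571, -0.3714).
r_{12} = q_1·c_2 = 1.4856.
u_2 = c_2 − 1.4856·q_1 = (2.1034, 1.1724, -2.4483).
‖u_2‖ = 3.4341, so q_2 = (0.6125, 0.3414, -0.7129).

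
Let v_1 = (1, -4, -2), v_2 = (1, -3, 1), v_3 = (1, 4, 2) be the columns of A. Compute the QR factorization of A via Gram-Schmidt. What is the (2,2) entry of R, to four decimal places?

r_{22} = 2.2887

e_1 = v_1/‖v_1‖ = (1, -4, -2)/4.5826 = (0.2182, -0.8729, -0.4364).
r_{12} = e_1·v_2 = 2.4004.
u_2 = v_2 − 2.4004·e_1 = (0.4762, -0.9048, 2.0476).
r_{22} = ‖u_2‖ = 2.2887.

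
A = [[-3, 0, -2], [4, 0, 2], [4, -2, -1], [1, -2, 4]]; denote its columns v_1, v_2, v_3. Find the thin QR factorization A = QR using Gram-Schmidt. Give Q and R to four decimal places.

v_1 = (-3, 4, 4, 1); ‖v_1‖ = 6.4807, so e_1 = (-0.4629, 0.6172, 0.6172, 0.1543).
e_1·v_2 = (-0.4629)·0 + 0.6172·0 + 0.6172·(-2) + 0.1543·(-2) = -1.5430.
u_2 = v_2 + 1.5430·e_1 = (-0.7143, 0.9524, -1.0476, -1.7619).
‖u_2‖ = 2.3705, so e_2 = (-0.3013, 0.4018, -0.4419, -0.7433).
e_1·v_3 = (-0.4629)·(-2) + 0.6172·2 + 0.6172·(-1) + 0.1543·4 = 2.1602; e_2·v_3 = (-0.3013)·(-2) + 0.4018·2 + (-0.4419)·(-1) + (-0.7433)·4 = -1.1250.
u_3 = v_3 − 2.1602·e_1 + 1.1250·e_2 = (-1.3390, 1.1186, -2.8305, 2.8305).
‖u_3‖ = 4.3667, so e_3 = (-0.3066, 0.2562, -0.6482, 0.6482).

Q = [[-0.4629, -0.3013, -0.3066], [0.6172, 0.4018, 0.2562], [0.6172, -0.4419, -0.6482], [0.1543, -0.7433, 0.6482]], R = [[6.4807, -1.5430, 2.1602], [0.0000, 2.3705, -1.1250], [0.0000, 0.0000, 4.3667]]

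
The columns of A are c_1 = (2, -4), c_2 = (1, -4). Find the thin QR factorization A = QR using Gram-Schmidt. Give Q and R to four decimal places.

Q = [[0.4472, -0.8944], [-0.8944, -0.4472]], R = [[4.4721, 4.0249], [0.0000, 0.8944]]

q_1 = c_1/‖c_1‖ = (2, -4)/4.4721 = (0.4472, -0.8944).
r_{12} = q_1·c_2 = 4.0249.
u_2 = c_2 − 4.0249·q_1 = (-0.8000, -0.4000).
‖u_2‖ = 0.8944, so q_2 = (-0.8944, -0.4472).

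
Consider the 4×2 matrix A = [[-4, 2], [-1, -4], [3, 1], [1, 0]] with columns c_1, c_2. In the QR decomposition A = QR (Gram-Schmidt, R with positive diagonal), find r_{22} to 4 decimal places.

e_1 = c_1/‖c_1‖ = (-4, -1, 3, 1)/5.1962 = (-0.7698, -0.1925, 0.5774, 0.1925).
r_{12} = e_1·c_2 = -0.1925.
u_2 = c_2 + 0.1925·e_1 = (1.8519, -4.0370, 1.1111, 0.0370).
r_{22} = ‖u_2‖ = 4.5785.

r_{22} = 4.5785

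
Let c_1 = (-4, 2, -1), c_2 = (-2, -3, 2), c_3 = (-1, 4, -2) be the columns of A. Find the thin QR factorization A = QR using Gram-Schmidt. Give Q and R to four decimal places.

Q = [[-0.8729, -0.4851, 0.0529], [0.4364, -0.7276, 0.5293], [-0.2182, 0.4851, 0.8468]], R = [[4.5826, 0.0000, 3.0551], [0.0000, 4.1231, -3.3955], [0.0000, 0.0000, 0.3705]]

e_1 = c_1/‖c_1‖ = (-4, 2, -1)/4.5826 = (-0.8729, 0.4364, -0.2182).
r_{12} = e_1·c_2 = 0.0000.
u_2 = c_2 + 0.0000·e_1 = (-2.0000, -3.0000, 2.0000).
‖u_2‖ = 4.1231, so e_2 = (-0.4851, -0.7276, 0.4851).
r_{13} = e_1·c_3 = 3.0551; r_{23} = e_2·c_3 = -3.3955.
u_3 = c_3 − 3.0551·e_1 + 3.3955·e_2 = (0.0196, 0.1961, 0.3137).
‖u_3‖ = 0.3705, so e_3 = (0.0529, 0.5293, 0.8468).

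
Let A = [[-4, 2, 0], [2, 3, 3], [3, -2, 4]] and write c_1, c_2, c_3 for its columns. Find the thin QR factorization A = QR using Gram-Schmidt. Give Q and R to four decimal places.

Q = [[-0.7428, 0.2331, 0.6276], [0.3714, 0.9234, 0.0966], [0.5571, -0.3048, 0.7725]], R = [[5.3852, -1.4856, 3.3425], [0.0000, 3.8462, 1.5510], [0.0000, 0.0000, 3.3796]]

c_1 = (-4, 2, 3); ‖c_1‖ = 5.3852, so q_1 = (-0.7428, 0.3714, 0.5571).
q_1·c_2 = (-0.7428)·2 + 0.3714·3 + 0.5571·(-2) = -1.4856.
u_2 = c_2 + 1.4856·q_1 = (0.8966, 3.5517, -1.1724).
‖u_2‖ = 3.8462, so q_2 = (0.2331, 0.9234, -0.3048).
q_1·c_3 = (-0.7428)·0 + 0.3714·3 + 0.5571·4 = 3.3425; q_2·c_3 = 0.2331·0 + 0.9234·3 + (-0.3048)·4 = 1.5510.
u_3 = c_3 − 3.3425·q_1 − 1.5510·q_2 = (2.1212, 0.3263, 2.6107).
‖u_3‖ = 3.3796, so q_3 = (0.6276, 0.0966, 0.7725).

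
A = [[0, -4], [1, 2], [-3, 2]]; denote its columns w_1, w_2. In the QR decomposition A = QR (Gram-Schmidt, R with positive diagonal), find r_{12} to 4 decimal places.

r_{12} = -1.2649

w_1 = (0, 1, -3); ‖w_1‖ = 3.1623, so e_1 = (0.0000, 0.3162, -0.9487).
r_{12} = e_1·w_2 = -1.2649.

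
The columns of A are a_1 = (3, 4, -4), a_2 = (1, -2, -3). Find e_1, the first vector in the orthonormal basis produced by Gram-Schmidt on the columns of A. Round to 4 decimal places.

e_1 = (0.4685, 0.6247, -0.6247)

a_1 = (3, 4, -4); ‖a_1‖ = 6.4031, so e_1 = (0.4685, 0.6247, -0.6247).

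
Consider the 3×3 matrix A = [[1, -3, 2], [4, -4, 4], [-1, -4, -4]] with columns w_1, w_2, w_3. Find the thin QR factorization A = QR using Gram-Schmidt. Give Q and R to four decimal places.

q_1 = w_1/‖w_1‖ = (1, 4, -1)/4.2426 = (0.2357, 0.9428, -0.2357).
r_{12} = q_1·w_2 = -3.5355.
u_2 = w_2 + 3.5355·q_1 = (-2.1667, -0.6667, -4.8333).
‖u_2‖ = 5.3385, so q_2 = (-0.4059, -0.1249, -0.9054).
r_{13} = q_1·w_3 = 5.1854; r_{23} = q_2·w_3 = 2.3102.
u_3 = w_3 − 5.1854·q_1 − 2.3102·q_2 = (1.7154, -0.6004, -0.6862).
‖u_3‖ = 1.9426, so q_3 = (0.8830, -0.3091, -0.3532).

Q = [[0.2357, -0.4059, 0.8830], [0.9428, -0.1249, -0.3091], [-0.2357, -0.9054, -0.3532]], R = [[4.2426, -3.5355, 5.1854], [0.0000, 5.3385, 2.3102], [0.0000, 0.0000, 1.9426]]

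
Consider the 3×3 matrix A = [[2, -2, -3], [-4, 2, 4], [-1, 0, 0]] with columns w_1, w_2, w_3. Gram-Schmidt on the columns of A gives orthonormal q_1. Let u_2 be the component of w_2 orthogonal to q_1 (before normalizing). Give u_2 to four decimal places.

q_1 = w_1/‖w_1‖ = (2, -4, -1)/4.5826 = (0.4364, -0.8729, -0.2182).
r_{12} = q_1·w_2 = -2.6186.
u_2 = w_2 + 2.6186·q_1 = (-0.8571, -0.2857, -0.5714).

u_2 = (-0.8571, -0.2857, -0.5714)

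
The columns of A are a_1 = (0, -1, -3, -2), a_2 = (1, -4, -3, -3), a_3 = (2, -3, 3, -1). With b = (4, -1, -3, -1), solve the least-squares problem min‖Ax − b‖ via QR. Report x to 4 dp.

x = (1.3153, -0.2441, 0.4441)

a_1 = (0, -1, -3, -2); ‖a_1‖ = 3.7417, so e_1 = (0.0000, -0.2673, -0.8018, -0.5345).
e_1·a_2 = 0.0000·1 + (-0.2673)·(-4) + (-0.8018)·(-3) + (-0.5345)·(-3) = 5.0780.
u_2 = a_2 − 5.0780·e_1 = (1.0000, -2.6429, 1.0714, -0.2857).
‖u_2‖ = 3.0355, so e_2 = (0.3294, -0.8706, 0.3530, -0.0941).
e_1·a_3 = 0.0000·2 + (-0.2673)·(-3) + (-0.8018)·3 + (-0.5345)·(-1) = -1.0690; e_2·a_3 = 0.3294·2 + (-0.8706)·(-3) + 0.3530·3 + (-0.0941)·(-1) = 4.4238.
u_3 = a_3 + 1.0690·e_1 − 4.4238·e_2 = (0.5426, 0.5659, 0.5814, -1.1550).
‖u_3‖ = 1.5122, so e_3 = (0.3588, 0.3742, 0.3845, -0.7638).
Qᵀb = (3.2071, 1.2236, 0.6715).
Back-substitute: x_3 = 0.6715/1.5122 = 0.4441.
x_2 = (1.2236 − 4.4238·0.4441)/3.0355 = -0.2441.
x_1 = (3.2071 − 5.0780·(-0.2441) + 1.0690·0.4441)/3.7417 = 1.3153.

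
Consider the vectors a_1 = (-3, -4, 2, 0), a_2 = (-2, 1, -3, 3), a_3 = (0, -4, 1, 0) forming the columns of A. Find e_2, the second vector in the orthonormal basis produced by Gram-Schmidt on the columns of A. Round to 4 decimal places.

e_2 = (-0.5095, 0.0946, -0.5750, 0.6332)

a_1 = (-3, -4, 2, 0); ‖a_1‖ = 5.3852, so e_1 = (-0.5571, -0.7428, 0.3714, 0.0000).
e_1·a_2 = (-0.5571)·(-2) + (-0.7428)·1 + 0.3714·(-3) + 0.0000·3 = -0.7428.
u_2 = a_2 + 0.7428·e_1 = (-2.4138, 0.4483, -2.7241, 3.0000).
‖u_2‖ = 4.7380, so e_2 = (-0.5095, 0.0946, -0.5750, 0.6332).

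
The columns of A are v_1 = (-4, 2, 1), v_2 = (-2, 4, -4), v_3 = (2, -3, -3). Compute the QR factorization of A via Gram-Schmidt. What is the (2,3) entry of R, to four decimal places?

r_{23} = 1.0585

v_1 = (-4, 2, 1); ‖v_1‖ = 4.5826, so q_1 = (-0.8729, 0.4364, 0.2182).
q_1·v_2 = (-0.8729)·(-2) + 0.4364·4 + 0.2182·(-4) = 2.6186.
u_2 = v_2 − 2.6186·q_1 = (0.2857, 2.8571, -4.5714).
‖u_2‖ = 5.3984, so q_2 = (0.0529, 0.5293, -0.8468).
r_{23} = q_2·v_3 = 1.0585.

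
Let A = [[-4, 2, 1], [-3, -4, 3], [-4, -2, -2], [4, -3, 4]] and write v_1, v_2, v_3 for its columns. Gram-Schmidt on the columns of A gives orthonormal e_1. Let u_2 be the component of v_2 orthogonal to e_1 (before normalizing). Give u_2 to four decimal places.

e_1 = v_1/‖v_1‖ = (-4, -3, -4, 4)/7.5498 = (-0.5298, -0.3974, -0.5298, 0.5298).
r_{12} = e_1·v_2 = 0.0000.
u_2 = v_2 + 0.0000·e_1 = (2.0000, -4.0000, -2.0000, -3.0000).

u_2 = (2.0000, -4.0000, -2.0000, -3.0000)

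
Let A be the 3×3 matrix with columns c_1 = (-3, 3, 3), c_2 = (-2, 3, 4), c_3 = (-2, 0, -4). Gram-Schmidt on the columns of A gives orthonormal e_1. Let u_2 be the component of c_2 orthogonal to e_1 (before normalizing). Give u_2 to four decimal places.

e_1 = c_1/‖c_1‖ = (-3, 3, 3)/5.1962 = (-0.5774, 0.5774, 0.5774).
r_{12} = e_1·c_2 = 5.1962.
u_2 = c_2 − 5.1962·e_1 = (1.0000, 0.0000, 1.0000).

u_2 = (1.0000, 0.0000, 1.0000)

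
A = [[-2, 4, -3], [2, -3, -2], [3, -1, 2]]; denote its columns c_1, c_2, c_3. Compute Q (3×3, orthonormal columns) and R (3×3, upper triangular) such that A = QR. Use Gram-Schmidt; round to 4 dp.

Q = [[-0.4851, 0.6667, -0.5659], [0.4851, -0.3333, -0.8085], [0.7276, 0.6667, 0.1617]], R = [[4.1231, -4.1231, 1.9403], [0.0000, 3.0000, 0.0000], [0.0000, 0.0000, 3.6380]]

q_1 = c_1/‖c_1‖ = (-2, 2, 3)/4.1231 = (-0.4851, 0.4851, 0.7276).
r_{12} = q_1·c_2 = -4.1231.
u_2 = c_2 + 4.1231·q_1 = (2.0000, -1.0000, 2.0000).
‖u_2‖ = 3.0000, so q_2 = (0.6667, -0.3333, 0.6667).
r_{13} = q_1·c_3 = 1.9403; r_{23} = q_2·c_3 = 0.0000.
u_3 = c_3 − 1.9403·q_1 + 0.0000·q_2 = (-2.0588, -2.9412, 0.5882).
‖u_3‖ = 3.6380, so q_3 = (-0.5659, -0.8085, 0.1617).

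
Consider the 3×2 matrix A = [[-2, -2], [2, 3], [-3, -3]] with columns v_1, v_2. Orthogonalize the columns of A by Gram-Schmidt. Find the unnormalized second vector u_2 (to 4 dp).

u_2 = (0.2353, 0.7647, 0.3529)

q_1 = v_1/‖v_1‖ = (-2, 2, -3)/4.1231 = (-0.4851, 0.4851, -0.7276).
r_{12} = q_1·v_2 = 4.6082.
u_2 = v_2 − 4.6082·q_1 = (0.2353, 0.7647, 0.3529).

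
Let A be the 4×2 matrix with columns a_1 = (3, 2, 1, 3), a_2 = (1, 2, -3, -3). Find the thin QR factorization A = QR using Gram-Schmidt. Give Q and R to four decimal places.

e_1 = a_1/‖a_1‖ = (3, 2, 1, 3)/4.7958 = (0.6255, 0.4170, 0.2085, 0.6255).
r_{12} = e_1·a_2 = -1.0426.
u_2 = a_2 + 1.0426·e_1 = (1.6522, 2.4348, -2.7826, -2.3478).
‖u_2‖ = 4.6811, so e_2 = (0.3529, 0.5201, -0.5944, -0.5016).

Q = [[0.6255, 0.3529], [0.4170, 0.5201], [0.2085, -0.5944], [0.6255, -0.5016]], R = [[4.7958, -1.0426], [0.0000, 4.6811]]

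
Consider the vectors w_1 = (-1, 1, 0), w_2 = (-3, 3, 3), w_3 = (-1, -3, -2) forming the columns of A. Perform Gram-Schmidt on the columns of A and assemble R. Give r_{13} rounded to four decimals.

r_{13} = -1.4142

w_1 = (-1, 1, 0); ‖w_1‖ = 1.4142, so q_1 = (-0.7071, 0.7071, 0.0000).
r_{13} = q_1·w_3 = -1.4142.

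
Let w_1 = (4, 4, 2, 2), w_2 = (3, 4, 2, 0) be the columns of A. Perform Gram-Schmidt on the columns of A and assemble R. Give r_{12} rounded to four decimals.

w_1 = (4, 4, 2, 2); ‖w_1‖ = 6.3246, so q_1 = (0.6325, 0.6325, 0.3162, 0.3162).
r_{12} = q_1·w_2 = 5.0596.

r_{12} = 5.0596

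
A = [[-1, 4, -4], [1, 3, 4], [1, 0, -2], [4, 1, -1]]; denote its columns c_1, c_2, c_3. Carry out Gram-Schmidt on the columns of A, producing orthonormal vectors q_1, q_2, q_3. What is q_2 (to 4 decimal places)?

q_1 = c_1/‖c_1‖ = (-1, 1, 1, 4)/4.3589 = (-0.2294, 0.2294, 0.2294, 0.9177).
r_{12} = q_1·c_2 = 0.6882.
u_2 = c_2 − 0.6882·q_1 = (4.1579, 2.8421, -0.1579, 0.3684).
‖u_2‖ = 5.0524, so q_2 = (0.8230, 0.5625, -0.0313, 0.0729).

q_2 = (0.8230, 0.5625, -0.0313, 0.0729)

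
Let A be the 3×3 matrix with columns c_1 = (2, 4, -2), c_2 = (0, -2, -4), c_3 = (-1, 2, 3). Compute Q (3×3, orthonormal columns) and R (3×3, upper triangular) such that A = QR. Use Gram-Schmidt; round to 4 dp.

Q = [[0.4082, 0.0000, -0.9129], [0.8165, -0.4472, 0.3651], [-0.4082, -0.8944, -0.1826]], R = [[4.8990, 0.0000, 0.0000], [0.0000, 4.4721, -3.5777], [0.0000, 0.0000, 1.0954]]

c_1 = (2, 4, -2); ‖c_1‖ = 4.8990, so e_1 = (0.4082, 0.8165, -0.4082).
e_1·c_2 = 0.4082·0 + 0.8165·(-2) + (-0.4082)·(-4) = 0.0000.
u_2 = c_2 + 0.0000·e_1 = (0.0000, -2.0000, -4.0000).
‖u_2‖ = 4.4721, so e_2 = (0.0000, -0.4472, -0.8944).
e_1·c_3 = 0.4082·(-1) + 0.8165·2 + (-0.4082)·3 = 0.0000; e_2·c_3 = 0.0000·(-1) + (-0.4472)·2 + (-0.8944)·3 = -3.5777.
u_3 = c_3 + 0.0000·e_1 + 3.5777·e_2 = (-1.0000, 0.4000, -0.2000).
‖u_3‖ = 1.0954, so e_3 = (-0.9129, 0.3651, -0.1826).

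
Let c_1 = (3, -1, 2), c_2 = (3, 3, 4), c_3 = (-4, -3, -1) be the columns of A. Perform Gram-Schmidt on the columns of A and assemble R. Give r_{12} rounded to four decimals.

q_1 = c_1/‖c_1‖ = (3, -1, 2)/3.7417 = (0.8018, -0.2673, 0.5345).
r_{12} = q_1·c_2 = 3.7417.

r_{12} = 3.7417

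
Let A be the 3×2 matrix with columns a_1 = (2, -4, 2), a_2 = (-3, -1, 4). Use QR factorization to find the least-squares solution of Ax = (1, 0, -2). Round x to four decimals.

x = (0.0238, -0.4286)

a_1 = (2, -4, 2); ‖a_1‖ = 4.8990, so e_1 = (0.4082, -0.8165, 0.4082).
e_1·a_2 = 0.4082·(-3) + (-0.8165)·(-1) + 0.4082·4 = 1.2247.
u_2 = a_2 − 1.2247·e_1 = (-3.5000, 0.0000, 3.5000).
‖u_2‖ = 4.9497, so e_2 = (-0.7071, 0.0000, 0.7071).
Qᵀb = (-0.4082, -2.1213).
Back-substitute: x_2 = -2.1213/4.9497 = -0.4286.
x_1 = (-0.4082 − 1.2247·(-0.4286))/4.8990 = 0.0238.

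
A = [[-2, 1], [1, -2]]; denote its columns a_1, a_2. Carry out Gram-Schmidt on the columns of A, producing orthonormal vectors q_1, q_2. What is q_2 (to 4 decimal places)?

q_1 = a_1/‖a_1‖ = (-2, 1)/2.2361 = (-0.8944, 0.4472).
r_{12} = q_1·a_2 = -1.7889.
u_2 = a_2 + 1.7889·q_1 = (-0.6000, -1.2000).
‖u_2‖ = 1.3416, so q_2 = (-0.4472, -0.8944).

q_2 = (-0.4472, -0.8944)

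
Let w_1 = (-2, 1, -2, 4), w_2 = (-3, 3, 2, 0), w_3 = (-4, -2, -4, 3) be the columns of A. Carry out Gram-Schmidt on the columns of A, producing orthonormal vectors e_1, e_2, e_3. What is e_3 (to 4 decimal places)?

w_1 = (-2, 1, -2, 4); ‖w_1‖ = 5.0000, so e_1 = (-0.4000, 0.2000, -0.4000, 0.8000).
e_1·w_2 = (-0.4000)·(-3) + 0.2000·3 + (-0.4000)·2 + 0.8000·0 = 1.0000.
u_2 = w_2 − 1.0000·e_1 = (-2.6000, 2.8000, 2.4000, -0.8000).
‖u_2‖ = 4.5826, so e_2 = (-0.5674, 0.6110, 0.5237, -0.1746).
e_1·w_3 = (-0.4000)·(-4) + 0.2000·(-2) + (-0.4000)·(-4) + 0.8000·3 = 5.2000; e_2·w_3 = (-0.5674)·(-4) + 0.6110·(-2) + 0.5237·(-4) + (-0.1746)·3 = -1.5712.
u_3 = w_3 − 5.2000·e_1 + 1.5712·e_2 = (-2.8114, -2.0800, -1.0971, -1.4343).
‖u_3‖ = 3.9359, so e_3 = (-0.7143, -0.5285, -0.2788, -0.3644).

e_3 = (-0.7143, -0.5285, -0.2788, -0.3644)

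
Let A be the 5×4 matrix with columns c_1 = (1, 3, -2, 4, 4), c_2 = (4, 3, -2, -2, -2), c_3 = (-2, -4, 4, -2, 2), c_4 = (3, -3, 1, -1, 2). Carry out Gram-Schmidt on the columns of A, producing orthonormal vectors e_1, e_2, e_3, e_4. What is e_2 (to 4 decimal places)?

e_2 = (0.6542, 0.4826, -0.3217, -0.3432, -0.3432)

e_1 = c_1/‖c_1‖ = (1, 3, -2, 4, 4)/6.7823 = (0.1474, 0.4423, -0.2949, 0.5898, 0.5898).
r_{12} = e_1·c_2 = 0.1474.
u_2 = c_2 − 0.1474·e_1 = (3.9783, 2.9348, -1.9565, -2.0870, -2.0870).
‖u_2‖ = 6.0810, so e_2 = (0.6542, 0.4826, -0.3217, -0.3432, -0.3432).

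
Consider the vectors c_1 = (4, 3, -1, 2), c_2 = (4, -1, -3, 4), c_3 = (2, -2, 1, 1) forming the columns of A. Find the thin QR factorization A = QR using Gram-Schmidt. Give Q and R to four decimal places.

Q = [[0.7303, 0.1675, 0.5109], [0.5477, -0.7121, -0.4005], [-0.1826, -0.4607, 0.7595], [0.3651, 0.5026, -0.0414]], R = [[5.4772, 4.3818, 0.5477], [0.0000, 4.7749, 1.8011], [0.0000, 0.0000, 2.5409]]

e_1 = c_1/‖c_1‖ = (4, 3, -1, 2)/5.4772 = (0.7303, 0.5477, -0.1826, 0.3651).
r_{12} = e_1·c_2 = 4.3818.
u_2 = c_2 − 4.3818·e_1 = (0.8000, -3.4000, -2.2000, 2.4000).
‖u_2‖ = 4.7749, so e_2 = (0.1675, -0.7121, -0.4607, 0.5026).
r_{13} = e_1·c_3 = 0.5477; r_{23} = e_2·c_3 = 1.8011.
u_3 = c_3 − 0.5477·e_1 − 1.8011·e_2 = (1.2982, -1.0175, 1.9298, -0.1053).
‖u_3‖ = 2.5409, so e_3 = (0.5109, -0.4005, 0.7595, -0.0414).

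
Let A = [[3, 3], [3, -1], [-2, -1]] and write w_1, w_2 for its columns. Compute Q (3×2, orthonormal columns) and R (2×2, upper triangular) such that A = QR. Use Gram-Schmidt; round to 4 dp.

Q = [[0.6396, 0.6712], [0.6396, -0.7351], [-0.4264, -0.0959]], R = [[4.6904, 1.7056], [0.0000, 2.8445]]

q_1 = w_1/‖w_1‖ = (3, 3, -2)/4.6904 = (0.6396, 0.6396, -0.4264).
r_{12} = q_1·w_2 = 1.7056.
u_2 = w_2 − 1.7056·q_1 = (1.9091, -2.0909, -0.2727).
‖u_2‖ = 2.8445, so q_2 = (0.6712, -0.7351, -0.0959).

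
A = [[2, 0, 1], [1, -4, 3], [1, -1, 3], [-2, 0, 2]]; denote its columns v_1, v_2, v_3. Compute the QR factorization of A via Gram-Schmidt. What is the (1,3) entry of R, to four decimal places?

v_1 = (2, 1, 1, -2); ‖v_1‖ = 3.1623, so e_1 = (0.6325, 0.3162, 0.3162, -0.6325).
r_{13} = e_1·v_3 = 1.2649.

r_{13} = 1.2649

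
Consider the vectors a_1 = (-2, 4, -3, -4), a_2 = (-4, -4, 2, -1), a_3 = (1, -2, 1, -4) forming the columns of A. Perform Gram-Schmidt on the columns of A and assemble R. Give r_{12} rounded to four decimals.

r_{12} = -1.4907

a_1 = (-2, 4, -3, -4); ‖a_1‖ = 6.7082, so e_1 = (-0.2981, 0.5963, -0.4472, -0.5963).
r_{12} = e_1·a_2 = -1.4907.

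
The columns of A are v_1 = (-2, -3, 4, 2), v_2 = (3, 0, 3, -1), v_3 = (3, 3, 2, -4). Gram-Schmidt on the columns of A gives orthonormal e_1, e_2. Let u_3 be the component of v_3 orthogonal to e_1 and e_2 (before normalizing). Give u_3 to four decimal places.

v_1 = (-2, -3, 4, 2); ‖v_1‖ = 5.7446, so e_1 = (-0.3482, -0.5222, 0.6963, 0.3482).
e_1·v_2 = (-0.3482)·3 + (-0.5222)·0 + 0.6963·3 + 0.3482·(-1) = 0.6963.
u_2 = v_2 − 0.6963·e_1 = (3.2424, 0.3636, 2.5152, -1.2424).
‖u_2‖ = 4.3029, so e_2 = (0.7535, 0.0845, 0.5845, -0.2887).
e_1·v_3 = (-0.3482)·3 + (-0.5222)·3 + 0.6963·2 + 0.3482·(-4) = -2.6112; e_2·v_3 = 0.7535·3 + 0.0845·3 + 0.5845·2 + (-0.2887)·(-4) = 4.8381.
u_3 = v_3 + 2.6112·e_1 − 4.8381·e_2 = (-1.5548, 1.2275, 0.9902, -1.6939).

u_3 = (-1.5548, 1.2275, 0.9902, -1.6939)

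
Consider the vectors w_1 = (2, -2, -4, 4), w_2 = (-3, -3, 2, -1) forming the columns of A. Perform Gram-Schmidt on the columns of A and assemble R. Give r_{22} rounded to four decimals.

r_{22} = 4.4045

w_1 = (2, -2, -4, 4); ‖w_1‖ = 6.3246, so e_1 = (0.3162, -0.3162, -0.6325, 0.6325).
e_1·w_2 = 0.3162·(-3) + (-0.3162)·(-3) + (-0.6325)·2 + 0.6325·(-1) = -1.8974.
u_2 = w_2 + 1.8974·e_1 = (-2.4000, -3.6000, 0.8000, 0.2000).
r_{22} = ‖u_2‖ = 4.4045.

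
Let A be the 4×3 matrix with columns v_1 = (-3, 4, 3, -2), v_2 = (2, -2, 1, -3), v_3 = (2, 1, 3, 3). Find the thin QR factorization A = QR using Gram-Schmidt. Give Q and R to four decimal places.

Q = [[-0.4867, 0.3855, 0.5183], [0.6489, -0.3539, 0.1204], [0.4867, 0.3349, 0.6874], [-0.3244, -0.7836, 0.4944]], R = [[6.1644, -0.8111, 0.1622], [0.0000, 4.1644, -0.9289], [0.0000, 0.0000, 4.7022]]

e_1 = v_1/‖v_1‖ = (-3, 4, 3, -2)/6.1644 = (-0.4867, 0.6489, 0.4867, -0.3244).
r_{12} = e_1·v_2 = -0.8111.
u_2 = v_2 + 0.8111·e_1 = (1.6053, -1.4737, 1.3947, -3.2632).
‖u_2‖ = 4.1644, so e_2 = (0.3855, -0.3539, 0.3349, -0.7836).
r_{13} = e_1·v_3 = 0.1622; r_{23} = e_2·v_3 = -0.9289.
u_3 = v_3 − 0.1622·e_1 + 0.9289·e_2 = (2.4370, 0.5660, 3.2322, 2.3247).
‖u_3‖ = 4.7022, so e_3 = (0.5183, 0.1204, 0.6874, 0.4944).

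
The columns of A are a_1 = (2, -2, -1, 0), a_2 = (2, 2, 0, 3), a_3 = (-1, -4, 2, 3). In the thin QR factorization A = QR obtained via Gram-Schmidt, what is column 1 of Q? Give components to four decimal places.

a_1 = (2, -2, -1, 0); ‖a_1‖ = 3.0000, so e_1 = (0.6667, -0.6667, -0.3333, 0.0000).

e_1 = (0.6667, -0.6667, -0.3333, 0.0000)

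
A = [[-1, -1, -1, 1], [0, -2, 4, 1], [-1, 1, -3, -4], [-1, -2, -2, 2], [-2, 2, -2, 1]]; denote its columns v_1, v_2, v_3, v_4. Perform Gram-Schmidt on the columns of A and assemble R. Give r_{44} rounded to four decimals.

r_{44} = 3.8135

q_1 = v_1/‖v_1‖ = (-1, 0, -1, -1, -2)/2.6458 = (-0.3780, 0.0000, -0.3780, -0.3780, -0.7559).
r_{12} = q_1·v_2 = -0.7559.
u_2 = v_2 + 0.7559·q_1 = (-1.2857, -2.0000, 0.7143, -2.2857, 1.4286).
‖u_2‖ = 3.6645, so q_2 = (-0.3509, -0.5458, 0.1949, -0.6237, 0.3898).
r_{13} = q_1·v_3 = 3.7796; r_{23} = q_2·v_3 = -1.9492.
u_3 = v_3 − 3.7796·q_1 + 1.9492·q_2 = (-0.2553, 2.9362, -1.1915, -1.7872, 1.6170).
‖u_3‖ = 3.9893, so q_3 = (-0.0640, 0.7360, -0.2987, -0.4480, 0.4053).
r_{14} = q_1·v_4 = -0.3780; r_{24} = q_2·v_4 = -2.5340; r_{34} = q_3·v_4 = 1.3760.
u_4 = v_4 + 0.3780·q_1 + 2.5340·q_2 − 1.3760·q_3 = (0.0561, -1.3957, -3.2380, 0.8930, 1.1444).
r_{44} = ‖u_4‖ = 3.8135.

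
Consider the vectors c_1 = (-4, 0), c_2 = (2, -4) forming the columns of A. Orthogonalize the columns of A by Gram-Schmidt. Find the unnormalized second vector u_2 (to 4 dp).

u_2 = (0.0000, -4.0000)

c_1 = (-4, 0); ‖c_1‖ = 4.0000, so q_1 = (-1.0000, 0.0000).
q_1·c_2 = (-1.0000)·2 + 0.0000·(-4) = -2.0000.
u_2 = c_2 + 2.0000·q_1 = (0.0000, -4.0000).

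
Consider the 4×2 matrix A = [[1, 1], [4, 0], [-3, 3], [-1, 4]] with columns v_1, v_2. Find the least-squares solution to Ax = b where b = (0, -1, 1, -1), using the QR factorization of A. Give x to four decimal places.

v_1 = (1, 4, -3, -1); ‖v_1‖ = 5.1962, so e_1 = (0.1925, 0.7698, -0.5774, -0.1925).
e_1·v_2 = 0.1925·1 + 0.7698·0 + (-0.5774)·3 + (-0.1925)·4 = -2.3094.
u_2 = v_2 + 2.3094·e_1 = (1.4444, 1.7778, 1.6667, 3.5556).
‖u_2‖ = 4.5461, so e_2 = (0.3177, 0.3911, 0.3666, 0.7821).
Qᵀb = (-1.1547, -0.8066).
Back-substitute: x_2 = -0.8066/4.5461 = -0.1774.
x_1 = (-1.1547 + 2.3094·(-0.1774))/5.1962 = -0.3011.

x = (-0.3011, -0.1774)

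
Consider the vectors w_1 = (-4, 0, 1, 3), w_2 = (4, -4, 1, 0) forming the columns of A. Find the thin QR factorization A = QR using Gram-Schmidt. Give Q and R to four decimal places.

Q = [[-0.7845, 0.3430], [0.0000, -0.8107], [0.1961, 0.3196], [0.5883, 0.3508]], R = [[5.0990, -2.9417], [0.0000, 4.9342]]

e_1 = w_1/‖w_1‖ = (-4, 0, 1, 3)/5.0990 = (-0.7845, 0.0000, 0.1961, 0.5883).
r_{12} = e_1·w_2 = -2.9417.
u_2 = w_2 + 2.9417·e_1 = (1.6923, -4.0000, 1.5769, 1.7308).
‖u_2‖ = 4.9342, so e_2 = (0.3430, -0.8107, 0.3196, 0.3508).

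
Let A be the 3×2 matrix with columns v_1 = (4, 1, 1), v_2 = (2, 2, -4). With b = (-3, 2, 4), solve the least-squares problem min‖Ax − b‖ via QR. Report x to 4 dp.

x = (-0.0909, -0.7273)

v_1 = (4, 1, 1); ‖v_1‖ = 4.2426, so q_1 = (0.9428, 0.2357, 0.2357).
q_1·v_2 = 0.9428·2 + 0.2357·2 + 0.2357·(-4) = 1.4142.
u_2 = v_2 − 1.4142·q_1 = (0.6667, 1.6667, -4.3333).
‖u_2‖ = 4.6904, so q_2 = (0.1421, 0.3553, -0.9239).
Qᵀb = (-1.4142, -3.4112).
Back-substitute: x_2 = -3.4112/4.6904 = -0.7273.
x_1 = (-1.4142 − 1.4142·(-0.7273))/4.2426 = -0.0909.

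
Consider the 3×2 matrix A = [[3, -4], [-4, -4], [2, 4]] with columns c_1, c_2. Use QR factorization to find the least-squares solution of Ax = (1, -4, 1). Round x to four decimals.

c_1 = (3, -4, 2); ‖c_1‖ = 5.3852, so e_1 = (0.5571, -0.7428, 0.3714).
e_1·c_2 = 0.5571·(-4) + (-0.7428)·(-4) + 0.3714·4 = 2.2283.
u_2 = c_2 − 2.2283·e_1 = (-5.2414, -2.3448, 3.1724).
‖u_2‖ = 6.5601, so e_2 = (-0.7990, -0.3574, 0.4836).
Qᵀb = (3.8996, 1.1144).
Back-substitute: x_2 = 1.1144/6.5601 = 0.1699.
x_1 = (3.8996 − 2.2283·0.1699)/5.3852 = 0.6538.

x = (0.6538, 0.1699)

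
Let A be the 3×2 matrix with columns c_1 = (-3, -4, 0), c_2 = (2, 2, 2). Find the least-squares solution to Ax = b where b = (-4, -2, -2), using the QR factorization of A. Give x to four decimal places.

c_1 = (-3, -4, 0); ‖c_1‖ = 5.0000, so e_1 = (-0.6000, -0.8000, 0.0000).
e_1·c_2 = (-0.6000)·2 + (-0.8000)·2 + 0.0000·2 = -2.8000.
u_2 = c_2 + 2.8000·e_1 = (0.3200, -0.2400, 2.0000).
‖u_2‖ = 2.0396, so e_2 = (0.1569, -0.1177, 0.9806).
Qᵀb = (4.0000, -2.3534).
Back-substitute: x_2 = -2.3534/2.0396 = -1.1538.
x_1 = (4.0000 + 2.8000·(-1.1538))/5.0000 = 0.1538.

x = (0.1538, -1.1538)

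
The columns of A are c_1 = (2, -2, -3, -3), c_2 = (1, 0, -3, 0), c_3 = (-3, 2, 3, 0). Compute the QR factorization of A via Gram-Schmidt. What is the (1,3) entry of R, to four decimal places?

c_1 = (2, -2, -3, -3); ‖c_1‖ = 5.0990, so e_1 = (0.3922, -0.3922, -0.5883, -0.5883).
r_{13} = e_1·c_3 = -3.7262.

r_{13} = -3.7262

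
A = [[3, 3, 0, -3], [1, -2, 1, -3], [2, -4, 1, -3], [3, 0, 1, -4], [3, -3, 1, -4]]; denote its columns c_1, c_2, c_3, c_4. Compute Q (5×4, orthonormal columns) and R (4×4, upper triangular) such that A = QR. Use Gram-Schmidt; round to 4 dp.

Q = [[0.5303, 0.6668, -0.2383, -0.4059], [0.1768, -0.2858, 0.6885, -0.6427], [0.3536, -0.5715, -0.2648, 0.0677], [0.5303, 0.1588, 0.5296, 0.6427], [0.5303, -0.3493, -0.3443, -0.0677]], R = [[5.6569, -1.7678, 1.5910, -7.4246], [0.0000, 5.9055, -1.0478, 1.3335], [0.0000, 0.0000, 0.6091, -1.2976], [0.0000, 0.0000, 0.0000, 0.6427]]

c_1 = (3, 1, 2, 3, 3); ‖c_1‖ = 5.6569, so e_1 = (0.5303, 0.1768, 0.3536, 0.5303, 0.5303).
e_1·c_2 = 0.5303·3 + 0.1768·(-2) + 0.3536·(-4) + 0.5303·0 + 0.5303·(-3) = -1.7678.
u_2 = c_2 + 1.7678·e_1 = (3.9375, -1.6875, -3.3750, 0.9375, -2.0625).
‖u_2‖ = 5.9055, so e_2 = (0.6668, -0.2858, -0.5715, 0.1588, -0.3493).
e_1·c_3 = 0.5303·0 + 0.1768·1 + 0.3536·1 + 0.5303·1 + 0.5303·1 = 1.5910; e_2·c_3 = 0.6668·0 + (-0.2858)·1 + (-0.5715)·1 + 0.1588·1 + (-0.3493)·1 = -1.0478.
u_3 = c_3 − 1.5910·e_1 + 1.0478·e_2 = (-0.1452, 0.4194, -0.1613, 0.3226, -0.2097).
‖u_3‖ = 0.6091, so e_3 = (-0.2383, 0.6885, -0.2648, 0.5296, -0.3443).
e_1·c_4 = 0.5303·(-3) + 0.1768·(-3) + 0.3536·(-3) + 0.5303·(-4) + 0.5303·(-4) = -7.4246; e_2·c_4 = 0.6668·(-3) + (-0.2858)·(-3) + (-0.5715)·(-3) + 0.1588·(-4) + (-0.3493)·(-4) = 1.3335; e_3·c_4 = (-0.2383)·(-3) + 0.6885·(-3) + (-0.2648)·(-3) + 0.5296·(-4) + (-0.3443)·(-4) = -1.2976.
u_4 = c_4 + 7.4246·e_1 − 1.3335·e_2 + 1.2976·e_3 = (-0.2609, -0.4130, 0.0435, 0.4130, -0.0435).
‖u_4‖ = 0.6427, so e_4 = (-0.4059, -0.6427, 0.0677, 0.6427, -0.0677).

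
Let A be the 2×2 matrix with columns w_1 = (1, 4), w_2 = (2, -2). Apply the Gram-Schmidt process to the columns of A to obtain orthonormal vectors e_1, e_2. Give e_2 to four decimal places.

e_2 = (0.9701, -0.2425)

w_1 = (1, 4); ‖w_1‖ = 4.1231, so e_1 = (0.2425, 0.9701).
e_1·w_2 = 0.2425·2 + 0.9701·(-2) = -1.4552.
u_2 = w_2 + 1.4552·e_1 = (2.3529, -0.5882).
‖u_2‖ = 2.4254, so e_2 = (0.9701, -0.2425).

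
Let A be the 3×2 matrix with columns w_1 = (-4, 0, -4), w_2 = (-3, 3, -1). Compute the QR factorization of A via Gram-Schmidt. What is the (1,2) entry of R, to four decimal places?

q_1 = w_1/‖w_1‖ = (-4, 0, -4)/5.6569 = (-0.7071, 0.0000, -0.7071).
r_{12} = q_1·w_2 = 2.8284.

r_{12} = 2.8284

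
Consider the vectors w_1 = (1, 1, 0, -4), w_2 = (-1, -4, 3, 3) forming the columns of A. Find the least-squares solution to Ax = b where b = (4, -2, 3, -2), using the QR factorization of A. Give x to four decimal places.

e_1 = w_1/‖w_1‖ = (1, 1, 0, -4)/4.2426 = (0.2357, 0.2357, 0.0000, -0.9428).
r_{12} = e_1·w_2 = -4.0069.
u_2 = w_2 + 4.0069·e_1 = (-0.0556, -3.0556, 3.0000, -0.7778).
‖u_2‖ = 4.3525, so e_2 = (-0.0128, -0.7020, 0.6893, -0.1787).
Qᵀb = (2.3570, 3.7781).
Back-substitute: x_2 = 3.7781/4.3525 = 0.8680.
x_1 = (2.3570 + 4.0069·0.8680)/4.2426 = 1.3754.

x = (1.3754, 0.8680)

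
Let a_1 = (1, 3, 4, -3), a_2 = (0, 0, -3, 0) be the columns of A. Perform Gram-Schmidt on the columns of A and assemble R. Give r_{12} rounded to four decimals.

a_1 = (1, 3, 4, -3); ‖a_1‖ = 5.9161, so e_1 = (0.1690, 0.5071, 0.6761, -0.5071).
r_{12} = e_1·a_2 = -2.0284.

r_{12} = -2.0284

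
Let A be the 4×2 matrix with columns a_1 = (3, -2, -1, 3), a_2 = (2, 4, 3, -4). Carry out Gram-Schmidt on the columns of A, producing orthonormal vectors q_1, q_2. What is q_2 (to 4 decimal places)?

a_1 = (3, -2, -1, 3); ‖a_1‖ = 4.7958, so q_1 = (0.6255, -0.4170, -0.2085, 0.6255).
q_1·a_2 = 0.6255·2 + (-0.4170)·4 + (-0.2085)·3 + 0.6255·(-4) = -3.5447.
u_2 = a_2 + 3.5447·q_1 = (4.2174, 2.5217, 2.2609, -1.7826).
‖u_2‖ = 5.6952, so q_2 = (0.7405, 0.4428, 0.3970, -0.3130).

q_2 = (0.7405, 0.4428, 0.3970, -0.3130)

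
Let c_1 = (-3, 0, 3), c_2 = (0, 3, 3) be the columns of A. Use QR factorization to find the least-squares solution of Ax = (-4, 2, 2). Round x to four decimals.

e_1 = c_1/‖c_1‖ = (-3, 0, 3)/4.2426 = (-0.7071, 0.0000, 0.7071).
r_{12} = e_1·c_2 = 2.1213.
u_2 = c_2 − 2.1213·e_1 = (1.5000, 3.0000, 1.5000).
‖u_2‖ = 3.6742, so e_2 = (0.4082, 0.8165, 0.4082).
Qᵀb = (4.2426, 0.8165).
Back-substitute: x_2 = 0.8165/3.6742 = 0.2222.
x_1 = (4.2426 − 2.1213·0.2222)/4.2426 = 0.8889.

x = (0.8889, 0.2222)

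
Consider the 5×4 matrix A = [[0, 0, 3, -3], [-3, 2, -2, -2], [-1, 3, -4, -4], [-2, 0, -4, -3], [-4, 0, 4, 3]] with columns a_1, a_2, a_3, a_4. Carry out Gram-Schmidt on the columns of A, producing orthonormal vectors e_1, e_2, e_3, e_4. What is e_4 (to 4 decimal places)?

a_1 = (0, -3, -1, -2, -4); ‖a_1‖ = 5.4772, so e_1 = (0.0000, -0.5477, -0.1826, -0.3651, -0.7303).
e_1·a_2 = 0.0000·0 + (-0.5477)·2 + (-0.1826)·3 + (-0.3651)·0 + (-0.7303)·0 = -1.6432.
u_2 = a_2 + 1.6432·e_1 = (0.0000, 1.1000, 2.7000, -0.6000, -1.2000).
‖u_2‖ = 3.2094, so e_2 = (0.0000, 0.3427, 0.8413, -0.1870, -0.3739).
e_1·a_3 = 0.0000·3 + (-0.5477)·(-2) + (-0.1826)·(-4) + (-0.3651)·(-4) + (-0.7303)·4 = 0.3651; e_2·a_3 = 0.0000·3 + 0.3427·(-2) + 0.8413·(-4) + (-0.1870)·(-4) + (-0.3739)·4 = -4.7985.
u_3 = a_3 − 0.3651·e_1 + 4.7985·e_2 = (3.0000, -0.1553, 0.1036, -4.7638, 2.4725).
‖u_3‖ = 6.1515, so e_3 = (0.4877, -0.0253, 0.0168, -0.7744, 0.4019).
e_1·a_4 = 0.0000·(-3) + (-0.5477)·(-2) + (-0.1826)·(-4) + (-0.3651)·(-3) + (-0.7303)·3 = 0.7303; e_2·a_4 = 0.0000·(-3) + 0.3427·(-2) + 0.8413·(-4) + (-0.1870)·(-3) + (-0.3739)·3 = -4.6115; e_3·a_4 = 0.4877·(-3) + (-0.0253)·(-2) + 0.0168·(-4) + (-0.7744)·(-3) + 0.4019·3 = 2.0491.
u_4 = a_4 − 0.7303·e_1 + 4.6115·e_2 − 2.0491·e_3 = (-3.9993, 0.0323, -0.0216, -2.0086, 0.9855).
‖u_4‖ = 4.5828, so e_4 = (-0.8727, 0.0071, -0.0047, -0.4383, 0.2150).

e_4 = (-0.8727, 0.0071, -0.0047, -0.4383, 0.2150)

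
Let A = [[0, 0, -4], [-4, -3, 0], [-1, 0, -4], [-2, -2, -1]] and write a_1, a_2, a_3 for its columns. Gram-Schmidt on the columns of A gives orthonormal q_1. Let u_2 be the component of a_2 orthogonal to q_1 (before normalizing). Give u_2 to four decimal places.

u_2 = (0.0000, 0.0476, 0.7619, -0.4762)

a_1 = (0, -4, -1, -2); ‖a_1‖ = 4.5826, so q_1 = (0.0000, -0.8729, -0.2182, -0.4364).
q_1·a_2 = 0.0000·0 + (-0.8729)·(-3) + (-0.2182)·0 + (-0.4364)·(-2) = 3.4915.
u_2 = a_2 − 3.4915·q_1 = (0.0000, 0.0476, 0.7619, -0.4762).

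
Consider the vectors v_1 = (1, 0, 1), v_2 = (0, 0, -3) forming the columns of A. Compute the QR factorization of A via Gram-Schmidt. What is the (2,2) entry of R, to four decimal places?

r_{22} = 2.1213

e_1 = v_1/‖v_1‖ = (1, 0, 1)/1.4142 = (0.7071, 0.0000, 0.7071).
r_{12} = e_1·v_2 = -2.1213.
u_2 = v_2 + 2.1213·e_1 = (1.5000, 0.0000, -1.5000).
r_{22} = ‖u_2‖ = 2.1213.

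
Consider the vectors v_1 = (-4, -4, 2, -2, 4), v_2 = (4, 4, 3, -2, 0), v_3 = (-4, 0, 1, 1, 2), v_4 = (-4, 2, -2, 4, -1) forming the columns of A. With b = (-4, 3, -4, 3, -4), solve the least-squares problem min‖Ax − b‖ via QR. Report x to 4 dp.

x = (6.3860, 3.1264, -10.4148, 8.1099)

v_1 = (-4, -4, 2, -2, 4); ‖v_1‖ = 7.4833, so q_1 = (-0.5345, -0.5345, 0.2673, -0.2673, 0.5345).
q_1·v_2 = (-0.5345)·4 + (-0.5345)·4 + 0.2673·3 + (-0.2673)·(-2) + 0.5345·0 = -2.9399.
u_2 = v_2 + 2.9399·q_1 = (2.4286, 2.4286, 3.7857, -2.7857, 1.5714).
‖u_2‖ = 6.0297, so q_2 = (0.4028, 0.4028, 0.6278, -0.4620, 0.2606).
q_1·v_3 = (-0.5345)·(-4) + (-0.5345)·0 + 0.2673·1 + (-0.2673)·1 + 0.5345·2 = 3.2071; q_2·v_3 = 0.4028·(-4) + 0.4028·0 + 0.6278·1 + (-0.4620)·1 + 0.2606·2 = -0.9240.
u_3 = v_3 − 3.2071·q_1 + 0.9240·q_2 = (-1.9136, 2.0864, 0.7230, 1.4303, 0.5265).
‖u_3‖ = 3.2955, so q_3 = (-0.5807, 0.6331, 0.2194, 0.4340, 0.1598).
q_1·v_4 = (-0.5345)·(-4) + (-0.5345)·2 + 0.2673·(-2) + (-0.2673)·4 + 0.5345·(-1) = -1.0690; q_2·v_4 = 0.4028·(-4) + 0.4028·2 + 0.6278·(-2) + (-0.4620)·4 + 0.2606·(-1) = -4.1698; q_3·v_4 = (-0.5807)·(-4) + 0.6331·2 + 0.2194·(-2) + 0.4340·4 + 0.1598·(-1) = 4.7263.
u_4 = v_4 + 1.0690·q_1 + 4.1698·q_2 − 4.7263·q_3 = (-0.1476, 0.1158, -0.1331, -0.2634, -0.0970).
‖u_4‖ = 0.3629, so q_4 = (-0.4068, 0.3190, -0.3669, -0.7258, -0.2672).
Qᵀb = (-3.4744, -5.3426, 4.0073, 2.9430).
Back-substitute: x_4 = 2.9430/0.3629 = 8.1099.
x_3 = (4.0073 − 4.7263·8.1099)/3.2955 = -10.4148.
x_2 = (-5.3426 + 0.9240·(-10.4148) + 4.1698·8.1099)/6.0297 = 3.1264.
x_1 = (-3.4744 + 2.9399·3.1264 − 3.2071·(-10.4148) + 1.0690·8.1099)/7.4833 = 6.3860.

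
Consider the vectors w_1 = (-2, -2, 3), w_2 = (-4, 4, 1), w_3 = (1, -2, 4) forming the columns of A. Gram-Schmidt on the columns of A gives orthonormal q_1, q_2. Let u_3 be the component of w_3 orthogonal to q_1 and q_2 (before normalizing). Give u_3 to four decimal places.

u_3 = (1.4710, 1.0507, 1.6812)

w_1 = (-2, -2, 3); ‖w_1‖ = 4.1231, so q_1 = (-0.4851, -0.4851, 0.7276).
q_1·w_2 = (-0.4851)·(-4) + (-0.4851)·4 + 0.7276·1 = 0.7276.
u_2 = w_2 − 0.7276·q_1 = (-3.6471, 4.3529, 0.4706).
‖u_2‖ = 5.6983, so q_2 = (-0.6400, 0.7639, 0.0826).
q_1·w_3 = (-0.4851)·1 + (-0.4851)·(-2) + 0.7276·4 = 3.3955; q_2·w_3 = (-0.6400)·1 + 0.7639·(-2) + 0.0826·4 = -1.8375.
u_3 = w_3 − 3.3955·q_1 + 1.8375·q_2 = (1.4710, 1.0507, 1.6812).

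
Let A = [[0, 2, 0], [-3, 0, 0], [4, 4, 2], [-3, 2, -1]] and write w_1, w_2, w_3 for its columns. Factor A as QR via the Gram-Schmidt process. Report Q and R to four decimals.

w_1 = (0, -3, 4, -3); ‖w_1‖ = 5.8310, so e_1 = (0.0000, -0.5145, 0.6860, -0.5145).
e_1·w_2 = 0.0000·2 + (-0.5145)·0 + 0.6860·4 + (-0.5145)·2 = 1.7150.
u_2 = w_2 − 1.7150·e_1 = (2.0000, 0.8824, 2.8235, 2.8824).
‖u_2‖ = 4.5890, so e_2 = (0.4358, 0.1923, 0.6153, 0.6281).
e_1·w_3 = 0.0000·0 + (-0.5145)·0 + 0.6860·2 + (-0.5145)·(-1) = 1.8865; e_2·w_3 = 0.4358·0 + 0.1923·0 + 0.6153·2 + 0.6281·(-1) = 0.6025.
u_3 = w_3 − 1.8865·e_1 − 0.6025·e_2 = (-0.2626, 0.8547, 0.3352, -0.4078).
‖u_3‖ = 1.0384, so e_3 = (-0.2529, 0.8232, 0.3228, -0.3928).

Q = [[0.0000, 0.4358, -0.2529], [-0.5145, 0.1923, 0.8232], [0.6860, 0.6153, 0.3228], [-0.5145, 0.6281, -0.3928]], R = [[5.8310, 1.7150, 1.8865], [0.0000, 4.5890, 0.6025], [0.0000, 0.0000, 1.0384]]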